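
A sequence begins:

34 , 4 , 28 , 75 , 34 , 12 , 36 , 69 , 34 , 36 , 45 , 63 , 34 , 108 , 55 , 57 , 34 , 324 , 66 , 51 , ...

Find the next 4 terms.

The terms cycle through 4 interleaved subsequences.
Track A is 34, 34, 34, 34, 34, which is always 34.
Track B is 4, 12, 36, 108, 324, which is geometric with ratio 3.
Track C is 28, 36, 45, 55, 66, which is the triangular numbers T_7, T_8, ….
Track D is 75, 69, 63, 57, 51, which is linear: a_n = 81 − 6·n.
Term 21 comes from track A (its 6th entry): 34.
Position 22 → track B, term 6 = 972.
Position 23 falls in track C as its term 6, giving 78.
The 24th slot belongs to track D; its 6th term is 45.

34, 972, 78, 45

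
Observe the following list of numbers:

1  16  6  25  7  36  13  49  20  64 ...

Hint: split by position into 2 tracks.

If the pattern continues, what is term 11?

The terms cycle through 2 interleaved subsequences.
Stream A: 1, 6, 7, 13, 20 — each term equals the sum of the previous two.
Stream B: 16, 25, 36, 49, 64 — the squares 4², 5², 6², ….
Position 11 → stream A, term 6 = 33.

33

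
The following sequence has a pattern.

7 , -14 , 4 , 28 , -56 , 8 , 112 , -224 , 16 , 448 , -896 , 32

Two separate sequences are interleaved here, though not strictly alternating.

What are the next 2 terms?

The slot pattern repeats as AAB (period 3), so there are 2 interleaved tracks.
Stream A is 7, -14, 28, -56, 112, -224, 448, -896, which is a geometric progression (common ratio -2).
Stream B is 4, 8, 16, 32, which is powers 2^2, 2^3, 2^4, ….
The 13th slot belongs to stream A; its 9th term is 1792.
The 14th slot belongs to stream A; its 10th term is -3584.

1792, -3584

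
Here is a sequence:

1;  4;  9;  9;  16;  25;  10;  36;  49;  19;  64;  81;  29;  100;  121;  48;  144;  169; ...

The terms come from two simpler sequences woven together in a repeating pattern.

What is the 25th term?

Reading positions in blocks of 3 reveals the pattern ABB — 2 tracks woven together.
Stream A: 1, 9, 10, 19, 29, 48 (a Fibonacci-like recurrence a_n = a_{n-1} + a_{n-2}).
Stream B: 4, 9, 16, 25, 36, 49, 64, 81, 100, 121, 144, 169 (the squares 2², 3², 4², …).
The 25th slot belongs to stream A; its 9th term is 202.

202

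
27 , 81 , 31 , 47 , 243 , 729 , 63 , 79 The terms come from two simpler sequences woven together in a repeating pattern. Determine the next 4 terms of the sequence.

2187, 6561, 95, 111

Reading positions in blocks of 4 reveals the pattern AABB — 2 tracks woven together.
Track A: 27, 81, 243, 729. Successive powers of 3.
Track B: 31, 47, 63, 79. Linear: a_n = 15 + 16·n.
Position 9 falls in track A as its term 5, giving 2187.
Term 10 comes from track A (its 6th entry): 6561.
Position 11 falls in track B as its term 5, giving 95.
Position 12 → track B, term 6 = 111.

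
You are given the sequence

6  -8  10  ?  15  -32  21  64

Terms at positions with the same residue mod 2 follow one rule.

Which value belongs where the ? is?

Odd-indexed and even-indexed terms follow separate rules.
Track A: 6, 10, 15, 21 (triangular numbers n(n+1)/2 for n = 3, 4, …).
Track B: -8, ?, -32, 64 (a geometric progression (common ratio -2)).
The gap is track B's term 2; the rule gives 16.

16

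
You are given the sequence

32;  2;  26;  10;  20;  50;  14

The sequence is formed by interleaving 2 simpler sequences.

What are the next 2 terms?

250, 8

Positions 1, 3, 5, … form one subsequence and positions 2, 4, 6, … form another.
Stream A: 32, 26, 20, 14 (arithmetic with common difference −6).
Stream B: 2, 10, 50 (a geometric progression (common ratio 5)).
The 8th slot belongs to stream B; its 4th term is 250.
Position 9 → stream A, term 5 = 8.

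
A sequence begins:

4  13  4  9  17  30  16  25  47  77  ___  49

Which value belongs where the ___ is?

The slot pattern repeats as AABB (period 4), so there are 2 interleaved tracks.
Track A = 4, 13, 17, 30, 47, 77: Fibonacci-style (each term is the sum of the two before it).
Track B = 4, 9, 16, 25, ?, 49: perfect squares starting at 2².
Filling track B at index 5 by its rule yields 36.

36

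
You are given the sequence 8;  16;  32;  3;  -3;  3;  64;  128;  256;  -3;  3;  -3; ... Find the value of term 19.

4096

Positions follow the repeating pattern AAABBB; grouping by letter gives 2 tracks.
Track A: 8, 16, 32, 64, 128, 256 — successive powers of 2.
Track B: 3, -3, 3, -3, 3, -3 — the oscillation 3·(−1)^(n+1).
Term 19 comes from track A (its 10th entry): 4096.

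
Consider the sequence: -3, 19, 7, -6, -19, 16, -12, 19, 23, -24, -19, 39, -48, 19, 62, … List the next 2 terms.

-96, -19

Read the sequence 3 terms at a time; column i is its own pattern.
Stream A: -3, -6, -12, -24, -48 (a geometric progression (common ratio 2)).
Stream B: 19, -19, 19, -19, 19 (alternating ±19).
Stream C: 7, 16, 23, 39, 62 (a Fibonacci-like recurrence a_n = a_{n-1} + a_{n-2}).
Position 16 → stream A, term 6 = -96.
Position 17 falls in stream B as its term 6, giving -19.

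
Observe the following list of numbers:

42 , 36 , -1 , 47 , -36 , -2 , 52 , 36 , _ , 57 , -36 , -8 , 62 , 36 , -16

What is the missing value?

-4

The terms cycle through 3 interleaved subsequences.
Stream A = 42, 47, 52, 57, 62: arithmetic with common difference +5.
Stream B = 36, -36, 36, -36, 36: alternating ±36.
Stream C = -1, -2, ?, -8, -16: multiplying by 2 each time.
The gap is stream C's term 3; the rule gives -4.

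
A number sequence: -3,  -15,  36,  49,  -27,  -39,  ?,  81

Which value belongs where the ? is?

64

The slot pattern repeats as AABB (period 4), so there are 2 interleaved tracks.
Stream A: -3, -15, -27, -39 — arithmetic with common difference −12.
Stream B: 36, 49, ?, 81 — perfect squares starting at 6².
So the missing entry in stream B is 64.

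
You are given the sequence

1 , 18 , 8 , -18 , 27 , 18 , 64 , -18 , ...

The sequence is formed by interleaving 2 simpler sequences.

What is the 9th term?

125

Split by position mod 2 into 2 tracks.
Subsequence A: 1, 8, 27, 64 (perfect cubes starting at 1³).
Subsequence B: 18, -18, 18, -18 (alternating ±18).
Position 9 falls in subsequence A as its term 5, giving 125.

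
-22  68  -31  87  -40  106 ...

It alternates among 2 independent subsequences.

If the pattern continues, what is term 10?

144

Split by position mod 2 into 2 tracks.
Subsequence A: -22, -31, -40. Arithmetic, step −9.
Subsequence B: 68, 87, 106. Adding 19 each time.
Term 10 comes from subsequence B (its 5th entry): 144.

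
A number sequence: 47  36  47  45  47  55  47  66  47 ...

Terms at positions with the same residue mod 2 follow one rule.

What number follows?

Positions 1, 3, 5, … form one subsequence and positions 2, 4, 6, … form another.
Track A is 47, 47, 47, 47, 47, which is the constant sequence 47.
Track B is 36, 45, 55, 66, which is the triangular numbers T_8, T_9, ….
Position 10 → track B, term 5 = 78.

78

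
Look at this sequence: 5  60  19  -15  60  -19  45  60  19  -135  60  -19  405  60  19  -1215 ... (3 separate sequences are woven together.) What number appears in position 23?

Split by position mod 3: positions 1, 4, 7, … form one track, and each other residue class forms its own.
Subsequence A: 5, -15, 45, -135, 405, -1215. Multiplying by -3 each time.
Subsequence B: 60, 60, 60, 60, 60. Always 60.
Subsequence C: 19, -19, 19, -19, 19. The oscillation 19·(−1)^(n+1).
The 23rd slot belongs to subsequence B; its 8th term is 60.

60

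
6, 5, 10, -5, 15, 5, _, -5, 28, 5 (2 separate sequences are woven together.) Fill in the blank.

21

Odd-indexed and even-indexed terms follow separate rules.
Track A: 6, 10, 15, ?, 28 (triangular numbers n(n+1)/2 for n = 3, 4, …).
Track B: 5, -5, 5, -5, 5 (alternating ±5).
So the missing entry in track A is 21.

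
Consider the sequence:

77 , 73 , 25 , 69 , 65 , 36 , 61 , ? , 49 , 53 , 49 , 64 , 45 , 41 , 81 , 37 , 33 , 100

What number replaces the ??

57

Reading positions in blocks of 3 reveals the pattern AAB — 2 tracks woven together.
Subsequence A: 77, 73, 69, 65, 61, ?, 53, 49, 45, 41, 37, 33 — linear: a_n = 81 − 4·n.
Subsequence B: 25, 36, 49, 64, 81, 100 — perfect squares starting at 5².
Filling subsequence A at index 6 by its rule yields 57.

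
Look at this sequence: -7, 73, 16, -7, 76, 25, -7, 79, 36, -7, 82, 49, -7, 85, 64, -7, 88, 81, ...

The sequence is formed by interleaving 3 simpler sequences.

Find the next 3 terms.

-7, 91, 100

Split by position mod 3: positions 1, 4, 7, … form one track, and each other residue class forms its own.
Subsequence A = -7, -7, -7, -7, -7, -7: always -7.
Subsequence B = 73, 76, 79, 82, 85, 88: linear: a_n = 70 + 3·n.
Subsequence C = 16, 25, 36, 49, 64, 81: perfect squares starting at 4².
Position 19 falls in subsequence A as its term 7, giving -7.
Term 20 comes from subsequence B (its 7th entry): 91.
The 21st slot belongs to subsequence C; its 7th term is 100.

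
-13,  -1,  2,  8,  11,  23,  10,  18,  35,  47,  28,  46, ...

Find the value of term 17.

Reading positions in blocks of 4 reveals the pattern AABB — 2 tracks woven together.
Track A: -13, -1, 11, 23, 35, 47. Adding 12 each time.
Track B: 2, 8, 10, 18, 28, 46. Fibonacci-style (each term is the sum of the two before it).
Position 17 → track A, term 9 = 83.

83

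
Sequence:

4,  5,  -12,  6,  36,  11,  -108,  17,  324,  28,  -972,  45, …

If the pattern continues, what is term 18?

191

Odd-indexed and even-indexed terms follow separate rules.
Stream A = 4, -12, 36, -108, 324, -972: a geometric progression (common ratio -3).
Stream B = 5, 6, 11, 17, 28, 45: Fibonacci-style (each term is the sum of the two before it).
Term 18 comes from stream B (its 9th entry): 191.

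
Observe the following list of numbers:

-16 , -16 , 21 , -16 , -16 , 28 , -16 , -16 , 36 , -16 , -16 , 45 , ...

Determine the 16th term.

Reading positions in blocks of 3 reveals the pattern AAB — 2 tracks woven together.
Stream A = -16, -16, -16, -16, -16, -16, -16, -16: the constant sequence -16.
Stream B = 21, 28, 36, 45: triangular numbers starting at T_6.
The 16th slot belongs to stream A; its 11th term is -16.

-16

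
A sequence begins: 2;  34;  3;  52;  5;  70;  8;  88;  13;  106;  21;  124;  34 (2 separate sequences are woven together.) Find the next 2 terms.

Odd-indexed and even-indexed terms follow separate rules.
Track A: 2, 3, 5, 8, 13, 21, 34 — Fibonacci-style (each term is the sum of the two before it).
Track B: 34, 52, 70, 88, 106, 124 — linear: a_n = 16 + 18·n.
Position 14 falls in track B as its term 7, giving 142.
Term 15 comes from track A (its 8th entry): 55.

142, 55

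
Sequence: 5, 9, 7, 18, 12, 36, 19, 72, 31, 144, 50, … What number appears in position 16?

The terms cycle through 2 interleaved subsequences.
Stream A: 5, 7, 12, 19, 31, 50. Each term equals the sum of the previous two.
Stream B: 9, 18, 36, 72, 144. Multiplying by 2 each time.
Position 16 → stream B, term 8 = 1152.

1152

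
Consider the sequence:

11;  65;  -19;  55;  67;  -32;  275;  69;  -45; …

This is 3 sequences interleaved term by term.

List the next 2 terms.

Split by position mod 3: positions 1, 4, 7, … form one track, and each other residue class forms its own.
Track A: 11, 55, 275 (a geometric progression (common ratio 5)).
Track B: 65, 67, 69 (adding 2 each time).
Track C: -19, -32, -45 (subtracting 13 each time).
Position 10 falls in track A as its term 4, giving 1375.
Position 11 falls in track B as its term 4, giving 71.

1375, 71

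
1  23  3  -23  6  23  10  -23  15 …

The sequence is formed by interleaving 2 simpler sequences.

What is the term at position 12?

The terms cycle through 2 interleaved subsequences.
Subsequence A: 1, 3, 6, 10, 15 (triangular numbers starting at T_1).
Subsequence B: 23, -23, 23, -23 (the oscillation 23·(−1)^(n+1)).
Position 12 falls in subsequence B as its term 6, giving -23.

-23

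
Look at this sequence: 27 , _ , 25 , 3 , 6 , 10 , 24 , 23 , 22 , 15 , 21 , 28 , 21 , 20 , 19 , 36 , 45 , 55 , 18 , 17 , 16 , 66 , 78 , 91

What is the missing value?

26

Positions follow the repeating pattern AAABBB; grouping by letter gives 2 tracks.
Stream A = 27, ?, 25, 24, 23, 22, 21, 20, 19, 18, 17, 16: arithmetic, step −1.
Stream B = 3, 6, 10, 15, 21, 28, 36, 45, 55, 66, 78, 91: triangular numbers starting at T_2.
Stream A's pattern makes the blank 26.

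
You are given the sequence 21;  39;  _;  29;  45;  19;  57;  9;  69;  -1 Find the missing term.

Split by position mod 2 into 2 tracks.
Subsequence A is 21, ?, 45, 57, 69, which is arithmetic, step +12.
Subsequence B is 39, 29, 19, 9, -1, which is linear: a_n = 49 − 10·n.
So the missing entry in subsequence A is 33.

33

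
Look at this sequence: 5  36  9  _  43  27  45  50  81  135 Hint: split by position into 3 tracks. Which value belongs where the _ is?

Split by position mod 3: positions 1, 4, 7, … form one track, and each other residue class forms its own.
Track A is 5, ?, 45, 135, which is geometric with ratio 3.
Track B is 36, 43, 50, which is adding 7 each time.
Track C is 9, 27, 81, which is successive powers of 3.
Filling track A at index 2 by its rule yields 15.

15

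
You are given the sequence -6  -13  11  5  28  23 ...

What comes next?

Taking every 2nd term gives 2 separate tracks.
Stream A: -6, 11, 28 — linear: a_n = -23 + 17·n.
Stream B: -13, 5, 23 — adding 18 each time.
Position 7 falls in stream A as its term 4, giving 45.

45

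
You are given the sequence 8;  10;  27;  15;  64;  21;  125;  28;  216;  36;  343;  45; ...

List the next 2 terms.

512, 55

Odd-indexed and even-indexed terms follow separate rules.
Stream A = 8, 27, 64, 125, 216, 343: consecutive cubes n³ from n = 2.
Stream B = 10, 15, 21, 28, 36, 45: triangular numbers starting at T_4.
Position 13 falls in stream A as its term 7, giving 512.
Term 14 comes from stream B (its 7th entry): 55.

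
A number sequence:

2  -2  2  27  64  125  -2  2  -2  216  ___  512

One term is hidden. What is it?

343

Reading positions in blocks of 6 reveals the pattern AAABBB — 2 tracks woven together.
Track A is 2, -2, 2, -2, 2, -2, which is oscillating between 2 and -2.
Track B is 27, 64, 125, 216, ?, 512, which is perfect cubes starting at 3³.
So the missing entry in track B is 343.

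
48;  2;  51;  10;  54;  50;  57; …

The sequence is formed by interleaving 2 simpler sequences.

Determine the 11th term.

Split by position mod 2 into 2 tracks.
Track A is 48, 51, 54, 57, which is arithmetic, step +3.
Track B is 2, 10, 50, which is geometric with ratio 5.
Position 11 falls in track A as its term 6, giving 63.

63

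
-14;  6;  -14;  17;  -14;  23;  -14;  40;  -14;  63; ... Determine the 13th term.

-14

Split by position mod 2 into 2 tracks.
Track A: -14, -14, -14, -14, -14 (always -14).
Track B: 6, 17, 23, 40, 63 (a Fibonacci-like recurrence a_n = a_{n-1} + a_{n-2}).
Position 13 → track A, term 7 = -14.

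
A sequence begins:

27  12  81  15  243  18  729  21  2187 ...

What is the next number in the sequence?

Positions 1, 3, 5, … form one subsequence and positions 2, 4, 6, … form another.
Track A is 27, 81, 243, 729, 2187, which is successive powers of 3.
Track B is 12, 15, 18, 21, which is arithmetic with common difference +3.
Position 10 → track B, term 5 = 24.

24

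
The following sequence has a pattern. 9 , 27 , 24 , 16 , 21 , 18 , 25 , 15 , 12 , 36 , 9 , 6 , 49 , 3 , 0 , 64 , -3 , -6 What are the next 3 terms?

81, -9, -12

Reading positions in blocks of 3 reveals the pattern ABB — 2 tracks woven together.
Subsequence A = 9, 16, 25, 36, 49, 64: perfect squares starting at 3².
Subsequence B = 27, 24, 21, 18, 15, 12, 9, 6, 3, 0, -3, -6: arithmetic with common difference −3.
The 19th slot belongs to subsequence A; its 7th term is 81.
Position 20 falls in subsequence B as its term 13, giving -9.
The 21st slot belongs to subsequence B; its 14th term is -12.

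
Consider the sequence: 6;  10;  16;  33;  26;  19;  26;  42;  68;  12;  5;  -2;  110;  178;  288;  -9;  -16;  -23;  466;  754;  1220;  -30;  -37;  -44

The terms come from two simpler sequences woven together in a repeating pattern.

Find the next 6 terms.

Reading positions in blocks of 6 reveals the pattern AAABBB — 2 tracks woven together.
Stream A: 6, 10, 16, 26, 42, 68, 110, 178, 288, 466, 754, 1220. A Fibonacci-like recurrence a_n = a_{n-1} + a_{n-2}.
Stream B: 33, 26, 19, 12, 5, -2, -9, -16, -23, -30, -37, -44. Subtracting 7 each time.
The 25th slot belongs to stream A; its 13th term is 1974.
Position 26 → stream A, term 14 = 3194.
The 27th slot belongs to stream A; its 15th term is 5168.
Position 28 falls in stream B as its term 13, giving -51.
Position 29 → stream B, term 14 = -58.
The 30th slot belongs to stream B; its 15th term is -65.

1974, 3194, 5168, -51, -58, -65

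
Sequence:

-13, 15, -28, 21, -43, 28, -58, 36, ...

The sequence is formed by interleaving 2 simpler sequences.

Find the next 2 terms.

Odd-indexed and even-indexed terms follow separate rules.
Track A = -13, -28, -43, -58: linear: a_n = 2 − 15·n.
Track B = 15, 21, 28, 36: the triangular numbers T_5, T_6, ….
Term 9 comes from track A (its 5th entry): -73.
Position 10 → track B, term 5 = 45.

-73, 45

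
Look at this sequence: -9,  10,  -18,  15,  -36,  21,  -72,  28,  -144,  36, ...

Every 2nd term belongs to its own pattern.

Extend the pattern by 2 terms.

Split by position mod 2 into 2 tracks.
Stream A is -9, -18, -36, -72, -144, which is multiplying by 2 each time.
Stream B is 10, 15, 21, 28, 36, which is triangular numbers n(n+1)/2 for n = 4, 5, ….
Position 11 falls in stream A as its term 6, giving -288.
Position 12 falls in stream B as its term 6, giving 45.

-288, 45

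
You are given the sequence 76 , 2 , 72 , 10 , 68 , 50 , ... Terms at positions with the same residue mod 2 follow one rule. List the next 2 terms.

64, 250

Odd-indexed and even-indexed terms follow separate rules.
Track A: 76, 72, 68 (linear: a_n = 80 − 4·n).
Track B: 2, 10, 50 (a geometric progression (common ratio 5)).
The 7th slot belongs to track A; its 4th term is 64.
Position 8 falls in track B as its term 4, giving 250.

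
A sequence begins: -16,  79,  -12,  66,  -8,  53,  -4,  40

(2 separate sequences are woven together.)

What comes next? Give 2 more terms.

0, 27

Split by position mod 2 into 2 tracks.
Stream A is -16, -12, -8, -4, which is arithmetic with common difference +4.
Stream B is 79, 66, 53, 40, which is arithmetic with common difference −13.
Position 9 → stream A, term 5 = 0.
Position 10 falls in stream B as its term 5, giving 27.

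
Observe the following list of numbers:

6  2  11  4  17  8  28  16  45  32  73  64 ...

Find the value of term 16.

256

Split by position mod 2 into 2 tracks.
Track A is 6, 11, 17, 28, 45, 73, which is each term equals the sum of the previous two.
Track B is 2, 4, 8, 16, 32, 64, which is powers 2^1, 2^2, 2^3, ….
The 16th slot belongs to track B; its 8th term is 256.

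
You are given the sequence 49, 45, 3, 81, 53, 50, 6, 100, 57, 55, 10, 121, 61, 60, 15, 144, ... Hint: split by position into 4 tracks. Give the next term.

Split by position mod 4 into 4 tracks.
Track A: 49, 53, 57, 61 — arithmetic, step +4.
Track B: 45, 50, 55, 60 — arithmetic with common difference +5.
Track C: 3, 6, 10, 15 — triangular numbers n(n+1)/2 for n = 2, 3, ….
Track D: 81, 100, 121, 144 — perfect squares starting at 9².
The 17th slot belongs to track A; its 5th term is 65.

65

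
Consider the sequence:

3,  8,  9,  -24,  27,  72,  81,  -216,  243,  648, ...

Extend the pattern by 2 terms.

Split by position mod 2 into 2 tracks.
Stream A: 3, 9, 27, 81, 243 — powers 3^1, 3^2, 3^3, ….
Stream B: 8, -24, 72, -216, 648 — geometric with ratio -3.
Position 11 → stream A, term 6 = 729.
Term 12 comes from stream B (its 6th entry): -1944.

729, -1944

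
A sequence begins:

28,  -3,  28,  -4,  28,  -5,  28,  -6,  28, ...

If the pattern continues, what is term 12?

Odd-indexed and even-indexed terms follow separate rules.
Track A: 28, 28, 28, 28, 28 (the constant sequence 28).
Track B: -3, -4, -5, -6 (arithmetic with common difference −1).
Position 12 falls in track B as its term 6, giving -8.

-8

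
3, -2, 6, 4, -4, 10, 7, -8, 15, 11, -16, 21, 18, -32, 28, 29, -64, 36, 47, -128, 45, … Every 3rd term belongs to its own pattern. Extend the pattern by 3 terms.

The terms cycle through 3 interleaved subsequences.
Stream A = 3, 4, 7, 11, 18, 29, 47: each term equals the sum of the previous two.
Stream B = -2, -4, -8, -16, -32, -64, -128: multiplying by 2 each time.
Stream C = 6, 10, 15, 21, 28, 36, 45: triangular numbers n(n+1)/2 for n = 3, 4, ….
Position 22 → stream A, term 8 = 76.
Position 23 falls in stream B as its term 8, giving -256.
The 24th slot belongs to stream C; its 8th term is 55.

76, -256, 55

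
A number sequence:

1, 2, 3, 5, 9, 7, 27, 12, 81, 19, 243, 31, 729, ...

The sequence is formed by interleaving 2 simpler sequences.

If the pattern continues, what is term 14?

50

Positions 1, 3, 5, … form one subsequence and positions 2, 4, 6, … form another.
Subsequence A: 1, 3, 9, 27, 81, 243, 729. Multiplying by 3 each time.
Subsequence B: 2, 5, 7, 12, 19, 31. A Fibonacci-like recurrence a_n = a_{n-1} + a_{n-2}.
Position 14 falls in subsequence B as its term 7, giving 50.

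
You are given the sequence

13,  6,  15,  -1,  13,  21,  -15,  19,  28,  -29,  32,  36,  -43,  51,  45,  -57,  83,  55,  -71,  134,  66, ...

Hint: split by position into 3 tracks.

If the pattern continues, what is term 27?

91

The terms cycle through 3 interleaved subsequences.
Subsequence A: 13, -1, -15, -29, -43, -57, -71. Arithmetic, step −14.
Subsequence B: 6, 13, 19, 32, 51, 83, 134. Each term equals the sum of the previous two.
Subsequence C: 15, 21, 28, 36, 45, 55, 66. The triangular numbers T_5, T_6, ….
Position 27 → subsequence C, term 9 = 91.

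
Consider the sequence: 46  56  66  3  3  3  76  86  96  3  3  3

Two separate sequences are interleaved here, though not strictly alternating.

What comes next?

106

Positions follow the repeating pattern AAABBB; grouping by letter gives 2 tracks.
Track A: 46, 56, 66, 76, 86, 96. Adding 10 each time.
Track B: 3, 3, 3, 3, 3, 3. The constant sequence 3.
Position 13 falls in track A as its term 7, giving 106.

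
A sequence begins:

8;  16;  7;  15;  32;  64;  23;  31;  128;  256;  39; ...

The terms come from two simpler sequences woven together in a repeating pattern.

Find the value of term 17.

2048

Reading positions in blocks of 4 reveals the pattern AABB — 2 tracks woven together.
Track A: 8, 16, 32, 64, 128, 256 (multiplying by 2 each time).
Track B: 7, 15, 23, 31, 39 (arithmetic with common difference +8).
Term 17 comes from track A (its 9th entry): 2048.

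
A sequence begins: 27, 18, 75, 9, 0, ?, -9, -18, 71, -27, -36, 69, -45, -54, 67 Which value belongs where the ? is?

Reading positions in blocks of 3 reveals the pattern AAB — 2 tracks woven together.
Track A: 27, 18, 9, 0, -9, -18, -27, -36, -45, -54 — arithmetic with common difference −9.
Track B: 75, ?, 71, 69, 67 — linear: a_n = 77 − 2·n.
The gap is track B's term 2; the rule gives 73.

73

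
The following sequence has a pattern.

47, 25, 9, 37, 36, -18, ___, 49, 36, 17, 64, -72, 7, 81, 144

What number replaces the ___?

27

Split by position mod 3: positions 1, 4, 7, … form one track, and each other residue class forms its own.
Stream A: 47, 37, ?, 17, 7 (arithmetic with common difference −10).
Stream B: 25, 36, 49, 64, 81 (the squares 5², 6², 7², …).
Stream C: 9, -18, 36, -72, 144 (geometric, ×-2 each step).
So the missing entry in stream A is 27.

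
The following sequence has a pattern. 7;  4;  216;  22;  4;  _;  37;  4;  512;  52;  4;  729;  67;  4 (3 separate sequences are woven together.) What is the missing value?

343

The terms cycle through 3 interleaved subsequences.
Subsequence A = 7, 22, 37, 52, 67: arithmetic, step +15.
Subsequence B = 4, 4, 4, 4, 4: always 4.
Subsequence C = 216, ?, 512, 729: consecutive cubes n³ from n = 6.
So the missing entry in subsequence C is 343.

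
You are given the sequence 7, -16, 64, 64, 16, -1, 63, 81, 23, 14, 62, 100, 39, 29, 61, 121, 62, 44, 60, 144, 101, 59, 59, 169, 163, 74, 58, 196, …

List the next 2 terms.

264, 89

Read the sequence 4 terms at a time; column i is its own pattern.
Track A: 7, 16, 23, 39, 62, 101, 163 (each term equals the sum of the previous two).
Track B: -16, -1, 14, 29, 44, 59, 74 (linear: a_n = -31 + 15·n).
Track C: 64, 63, 62, 61, 60, 59, 58 (subtracting 1 each time).
Track D: 64, 81, 100, 121, 144, 169, 196 (consecutive squares n² from n = 8).
The 29th slot belongs to track A; its 8th term is 264.
The 30th slot belongs to track B; its 8th term is 89.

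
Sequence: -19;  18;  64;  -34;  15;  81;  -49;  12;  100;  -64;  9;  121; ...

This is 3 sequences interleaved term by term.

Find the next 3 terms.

-79, 6, 144

Read the sequence 3 terms at a time; column i is its own pattern.
Track A is -19, -34, -49, -64, which is arithmetic with common difference −15.
Track B is 18, 15, 12, 9, which is arithmetic with common difference −3.
Track C is 64, 81, 100, 121, which is the squares 8², 9², 10², ….
The 13th slot belongs to track A; its 5th term is -79.
Position 14 falls in track B as its term 5, giving 6.
The 15th slot belongs to track C; its 5th term is 144.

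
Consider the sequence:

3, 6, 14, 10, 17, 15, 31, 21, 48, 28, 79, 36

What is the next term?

Odd-indexed and even-indexed terms follow separate rules.
Subsequence A: 3, 14, 17, 31, 48, 79 — Fibonacci-style (each term is the sum of the two before it).
Subsequence B: 6, 10, 15, 21, 28, 36 — the triangular numbers T_3, T_4, ….
Term 13 comes from subsequence A (its 7th entry): 127.

127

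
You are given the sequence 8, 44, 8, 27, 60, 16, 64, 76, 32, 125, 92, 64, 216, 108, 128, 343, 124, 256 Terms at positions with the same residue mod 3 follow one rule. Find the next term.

512

The terms cycle through 3 interleaved subsequences.
Track A: 8, 27, 64, 125, 216, 343. The cubes 2³, 3³, 4³, ….
Track B: 44, 60, 76, 92, 108, 124. Arithmetic, step +16.
Track C: 8, 16, 32, 64, 128, 256. Successive powers of 2.
The 19th slot belongs to track A; its 7th term is 512.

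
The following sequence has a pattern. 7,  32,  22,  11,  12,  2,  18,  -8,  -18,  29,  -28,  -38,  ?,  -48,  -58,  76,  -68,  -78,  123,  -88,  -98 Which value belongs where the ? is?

Reading positions in blocks of 3 reveals the pattern ABB — 2 tracks woven together.
Stream A: 7, 11, 18, 29, ?, 76, 123 — Fibonacci-style (each term is the sum of the two before it).
Stream B: 32, 22, 12, 2, -8, -18, -28, -38, -48, -58, -68, -78, -88, -98 — linear: a_n = 42 − 10·n.
Filling stream A at index 5 by its rule yields 47.

47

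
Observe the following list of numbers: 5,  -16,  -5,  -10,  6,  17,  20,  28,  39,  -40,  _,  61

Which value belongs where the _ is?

50

Positions follow the repeating pattern ABB; grouping by letter gives 2 tracks.
Stream A is 5, -10, 20, -40, which is geometric, ×-2 each step.
Stream B is -16, -5, 6, 17, 28, 39, ?, 61, which is adding 11 each time.
Filling stream B at index 7 by its rule yields 50.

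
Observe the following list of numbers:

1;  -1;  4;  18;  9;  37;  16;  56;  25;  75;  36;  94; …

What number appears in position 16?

132

Positions 1, 3, 5, … form one subsequence and positions 2, 4, 6, … form another.
Track A: 1, 4, 9, 16, 25, 36. The squares 1², 2², 3², ….
Track B: -1, 18, 37, 56, 75, 94. Arithmetic with common difference +19.
The 16th slot belongs to track B; its 8th term is 132.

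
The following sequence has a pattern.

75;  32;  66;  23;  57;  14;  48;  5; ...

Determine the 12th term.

-13

Odd-indexed and even-indexed terms follow separate rules.
Track A: 75, 66, 57, 48. Linear: a_n = 84 − 9·n.
Track B: 32, 23, 14, 5. Arithmetic with common difference −9.
Term 12 comes from track B (its 6th entry): -13.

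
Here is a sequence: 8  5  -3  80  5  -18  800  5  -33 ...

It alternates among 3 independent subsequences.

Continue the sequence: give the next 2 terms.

8000, 5

The terms cycle through 3 interleaved subsequences.
Subsequence A: 8, 80, 800 — multiplying by 10 each time.
Subsequence B: 5, 5, 5 — the constant sequence 5.
Subsequence C: -3, -18, -33 — linear: a_n = 12 − 15·n.
The 10th slot belongs to subsequence A; its 4th term is 8000.
Position 11 falls in subsequence B as its term 4, giving 5.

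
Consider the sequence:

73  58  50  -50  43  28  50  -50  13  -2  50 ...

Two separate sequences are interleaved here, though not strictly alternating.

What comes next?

Reading positions in blocks of 4 reveals the pattern AABB — 2 tracks woven together.
Track A: 73, 58, 43, 28, 13, -2 (subtracting 15 each time).
Track B: 50, -50, 50, -50, 50 (alternating ±50).
The 12th slot belongs to track B; its 6th term is -50.

-50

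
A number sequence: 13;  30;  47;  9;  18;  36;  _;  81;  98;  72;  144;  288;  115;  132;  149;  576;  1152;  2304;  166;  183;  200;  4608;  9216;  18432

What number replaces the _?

64

The slot pattern repeats as AAABBB (period 6), so there are 2 interleaved tracks.
Track A: 13, 30, 47, ?, 81, 98, 115, 132, 149, 166, 183, 200 (linear: a_n = -4 + 17·n).
Track B: 9, 18, 36, 72, 144, 288, 576, 1152, 2304, 4608, 9216, 18432 (geometric, ×2 each step).
The gap is track A's term 4; the rule gives 64.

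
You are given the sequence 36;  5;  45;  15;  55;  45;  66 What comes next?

135

Positions 1, 3, 5, … form one subsequence and positions 2, 4, 6, … form another.
Track A: 36, 45, 55, 66 — the triangular numbers T_8, T_9, ….
Track B: 5, 15, 45 — geometric with ratio 3.
The 8th slot belongs to track B; its 4th term is 135.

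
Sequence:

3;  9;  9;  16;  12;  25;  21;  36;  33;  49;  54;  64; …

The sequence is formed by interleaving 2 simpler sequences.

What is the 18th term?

Positions 1, 3, 5, … form one subsequence and positions 2, 4, 6, … form another.
Subsequence A: 3, 9, 12, 21, 33, 54 (each term equals the sum of the previous two).
Subsequence B: 9, 16, 25, 36, 49, 64 (the squares 3², 4², 5², …).
Position 18 falls in subsequence B as its term 9, giving 121.

121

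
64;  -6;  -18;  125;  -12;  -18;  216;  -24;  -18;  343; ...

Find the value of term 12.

-18

The terms cycle through 3 interleaved subsequences.
Track A: 64, 125, 216, 343. The cubes 4³, 5³, 6³, ….
Track B: -6, -12, -24. A geometric progression (common ratio 2).
Track C: -18, -18, -18. Constant -18.
The 12th slot belongs to track C; its 4th term is -18.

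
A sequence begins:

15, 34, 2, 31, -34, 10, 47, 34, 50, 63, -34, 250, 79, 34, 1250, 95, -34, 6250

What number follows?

111

Read the sequence 3 terms at a time; column i is its own pattern.
Track A is 15, 31, 47, 63, 79, 95, which is linear: a_n = -1 + 16·n.
Track B is 34, -34, 34, -34, 34, -34, which is oscillating between 34 and -34.
Track C is 2, 10, 50, 250, 1250, 6250, which is geometric with ratio 5.
Term 19 comes from track A (its 7th entry): 111.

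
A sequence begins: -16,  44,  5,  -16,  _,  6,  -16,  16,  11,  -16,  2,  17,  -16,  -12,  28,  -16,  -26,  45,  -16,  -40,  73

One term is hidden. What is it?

30

Read the sequence 3 terms at a time; column i is its own pattern.
Stream A: -16, -16, -16, -16, -16, -16, -16 (the constant sequence -16).
Stream B: 44, ?, 16, 2, -12, -26, -40 (arithmetic, step −14).
Stream C: 5, 6, 11, 17, 28, 45, 73 (Fibonacci-style (each term is the sum of the two before it)).
The gap is stream B's term 2; the rule gives 30.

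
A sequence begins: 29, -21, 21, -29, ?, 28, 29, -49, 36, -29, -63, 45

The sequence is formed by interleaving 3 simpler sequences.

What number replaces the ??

Split by position mod 3 into 3 tracks.
Track A: 29, -29, 29, -29. Oscillating between 29 and -29.
Track B: -21, ?, -49, -63. Subtracting 14 each time.
Track C: 21, 28, 36, 45. The triangular numbers T_6, T_7, ….
So the missing entry in track B is -35.

-35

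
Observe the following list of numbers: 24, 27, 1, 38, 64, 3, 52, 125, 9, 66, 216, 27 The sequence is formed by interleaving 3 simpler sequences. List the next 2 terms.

80, 343

Split by position mod 3 into 3 tracks.
Stream A: 24, 38, 52, 66 (arithmetic with common difference +14).
Stream B: 27, 64, 125, 216 (the cubes 3³, 4³, 5³, …).
Stream C: 1, 3, 9, 27 (powers 3^0, 3^1, 3^2, …).
Position 13 falls in stream A as its term 5, giving 80.
Position 14 falls in stream B as its term 5, giving 343.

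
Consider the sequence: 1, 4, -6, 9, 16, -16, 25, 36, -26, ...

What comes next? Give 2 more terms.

49, 64

Positions follow the repeating pattern AAB; grouping by letter gives 2 tracks.
Stream A is 1, 4, 9, 16, 25, 36, which is consecutive squares n² from n = 1.
Stream B is -6, -16, -26, which is arithmetic, step −10.
Position 10 falls in stream A as its term 7, giving 49.
The 11th slot belongs to stream A; its 8th term is 64.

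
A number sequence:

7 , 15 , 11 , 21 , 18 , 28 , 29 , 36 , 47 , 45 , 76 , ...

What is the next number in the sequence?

Positions 1, 3, 5, … form one subsequence and positions 2, 4, 6, … form another.
Track A is 7, 11, 18, 29, 47, 76, which is each term equals the sum of the previous two.
Track B is 15, 21, 28, 36, 45, which is the triangular numbers T_5, T_6, ….
Position 12 → track B, term 6 = 55.

55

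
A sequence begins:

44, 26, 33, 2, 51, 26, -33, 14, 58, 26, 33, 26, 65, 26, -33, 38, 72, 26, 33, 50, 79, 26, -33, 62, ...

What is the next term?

Split by position mod 4 into 4 tracks.
Track A = 44, 51, 58, 65, 72, 79: arithmetic with common difference +7.
Track B = 26, 26, 26, 26, 26, 26: always 26.
Track C = 33, -33, 33, -33, 33, -33: oscillating between 33 and -33.
Track D = 2, 14, 26, 38, 50, 62: arithmetic with common difference +12.
Position 25 → track A, term 7 = 86.

86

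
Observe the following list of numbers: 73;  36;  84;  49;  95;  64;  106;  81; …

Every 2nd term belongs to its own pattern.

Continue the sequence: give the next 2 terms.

Taking every 2nd term gives 2 separate tracks.
Subsequence A is 73, 84, 95, 106, which is adding 11 each time.
Subsequence B is 36, 49, 64, 81, which is perfect squares starting at 6².
Position 9 falls in subsequence A as its term 5, giving 117.
Position 10 → subsequence B, term 5 = 100.

117, 100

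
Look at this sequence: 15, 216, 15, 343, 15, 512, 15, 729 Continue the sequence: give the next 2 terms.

The terms cycle through 2 interleaved subsequences.
Track A: 15, 15, 15, 15 — always 15.
Track B: 216, 343, 512, 729 — consecutive cubes n³ from n = 6.
Position 9 → track A, term 5 = 15.
Term 10 comes from track B (its 5th entry): 1000.

15, 1000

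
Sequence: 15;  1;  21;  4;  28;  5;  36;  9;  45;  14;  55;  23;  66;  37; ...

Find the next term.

Positions 1, 3, 5, … form one subsequence and positions 2, 4, 6, … form another.
Stream A: 15, 21, 28, 36, 45, 55, 66 (triangular numbers n(n+1)/2 for n = 5, 6, …).
Stream B: 1, 4, 5, 9, 14, 23, 37 (Fibonacci-style (each term is the sum of the two before it)).
Position 15 → stream A, term 8 = 78.

78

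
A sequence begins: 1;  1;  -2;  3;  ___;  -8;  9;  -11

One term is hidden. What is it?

Positions follow the repeating pattern ABB; grouping by letter gives 2 tracks.
Subsequence A = 1, 3, 9: successive powers of 3.
Subsequence B = 1, -2, ?, -8, -11: arithmetic, step −3.
The gap is subsequence B's term 3; the rule gives -5.

-5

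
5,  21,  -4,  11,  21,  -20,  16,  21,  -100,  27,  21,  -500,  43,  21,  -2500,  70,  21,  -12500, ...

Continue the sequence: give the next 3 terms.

113, 21, -62500

Split by position mod 3 into 3 tracks.
Track A is 5, 11, 16, 27, 43, 70, which is each term equals the sum of the previous two.
Track B is 21, 21, 21, 21, 21, 21, which is constant 21.
Track C is -4, -20, -100, -500, -2500, -12500, which is geometric with ratio 5.
Position 19 falls in track A as its term 7, giving 113.
Position 20 falls in track B as its term 7, giving 21.
Position 21 falls in track C as its term 7, giving -62500.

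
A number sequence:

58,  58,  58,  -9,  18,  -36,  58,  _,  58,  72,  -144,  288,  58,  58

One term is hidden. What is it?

58

Positions follow the repeating pattern AAABBB; grouping by letter gives 2 tracks.
Subsequence A: 58, 58, 58, 58, ?, 58, 58, 58. The constant sequence 58.
Subsequence B: -9, 18, -36, 72, -144, 288. Multiplying by -2 each time.
Subsequence A's pattern makes the blank 58.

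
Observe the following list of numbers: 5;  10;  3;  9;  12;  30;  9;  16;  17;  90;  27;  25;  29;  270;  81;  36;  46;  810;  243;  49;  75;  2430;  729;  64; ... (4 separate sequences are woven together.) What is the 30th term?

Split by position mod 4 into 4 tracks.
Track A: 5, 12, 17, 29, 46, 75. A Fibonacci-like recurrence a_n = a_{n-1} + a_{n-2}.
Track B: 10, 30, 90, 270, 810, 2430. Geometric with ratio 3.
Track C: 3, 9, 27, 81, 243, 729. Successive powers of 3.
Track D: 9, 16, 25, 36, 49, 64. Consecutive squares n² from n = 3.
Position 30 → track B, term 8 = 21870.

21870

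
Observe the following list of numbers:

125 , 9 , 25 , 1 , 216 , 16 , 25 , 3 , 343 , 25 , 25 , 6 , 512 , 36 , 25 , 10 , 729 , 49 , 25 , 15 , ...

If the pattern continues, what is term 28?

Split by position mod 4 into 4 tracks.
Track A is 125, 216, 343, 512, 729, which is the cubes 5³, 6³, 7³, ….
Track B is 9, 16, 25, 36, 49, which is the squares 3², 4², 5², ….
Track C is 25, 25, 25, 25, 25, which is the constant sequence 25.
Track D is 1, 3, 6, 10, 15, which is the triangular numbers T_1, T_2, ….
The 28th slot belongs to track D; its 7th term is 28.

28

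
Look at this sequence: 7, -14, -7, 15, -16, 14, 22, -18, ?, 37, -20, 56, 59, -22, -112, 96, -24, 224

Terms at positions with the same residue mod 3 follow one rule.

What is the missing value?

The terms cycle through 3 interleaved subsequences.
Stream A: 7, 15, 22, 37, 59, 96 — Fibonacci-style (each term is the sum of the two before it).
Stream B: -14, -16, -18, -20, -22, -24 — subtracting 2 each time.
Stream C: -7, 14, ?, 56, -112, 224 — multiplying by -2 each time.
The gap is stream C's term 3; the rule gives -28.

-28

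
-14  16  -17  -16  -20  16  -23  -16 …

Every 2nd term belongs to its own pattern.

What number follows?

The terms cycle through 2 interleaved subsequences.
Stream A: -14, -17, -20, -23. Linear: a_n = -11 − 3·n.
Stream B: 16, -16, 16, -16. Oscillating between 16 and -16.
Position 9 → stream A, term 5 = -26.

-26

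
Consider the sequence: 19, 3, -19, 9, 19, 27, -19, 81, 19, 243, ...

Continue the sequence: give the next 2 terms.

-19, 729

Taking every 2nd term gives 2 separate tracks.
Stream A: 19, -19, 19, -19, 19. Oscillating between 19 and -19.
Stream B: 3, 9, 27, 81, 243. Powers of 3.
Term 11 comes from stream A (its 6th entry): -19.
The 12th slot belongs to stream B; its 6th term is 729.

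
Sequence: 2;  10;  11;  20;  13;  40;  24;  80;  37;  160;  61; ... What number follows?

The terms cycle through 2 interleaved subsequences.
Track A: 2, 11, 13, 24, 37, 61 — Fibonacci-style (each term is the sum of the two before it).
Track B: 10, 20, 40, 80, 160 — geometric with ratio 2.
Term 12 comes from track B (its 6th entry): 320.

320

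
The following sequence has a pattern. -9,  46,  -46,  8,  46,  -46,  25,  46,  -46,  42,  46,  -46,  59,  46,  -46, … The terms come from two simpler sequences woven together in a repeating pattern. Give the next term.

76

Reading positions in blocks of 3 reveals the pattern ABB — 2 tracks woven together.
Subsequence A = -9, 8, 25, 42, 59: adding 17 each time.
Subsequence B = 46, -46, 46, -46, 46, -46, 46, -46, 46, -46: alternating ±46.
The 16th slot belongs to subsequence A; its 6th term is 76.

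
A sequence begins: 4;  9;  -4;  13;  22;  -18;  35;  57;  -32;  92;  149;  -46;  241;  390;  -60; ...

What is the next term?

The slot pattern repeats as AAB (period 3), so there are 2 interleaved tracks.
Track A = 4, 9, 13, 22, 35, 57, 92, 149, 241, 390: each term equals the sum of the previous two.
Track B = -4, -18, -32, -46, -60: subtracting 14 each time.
The 16th slot belongs to track A; its 11th term is 631.

631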